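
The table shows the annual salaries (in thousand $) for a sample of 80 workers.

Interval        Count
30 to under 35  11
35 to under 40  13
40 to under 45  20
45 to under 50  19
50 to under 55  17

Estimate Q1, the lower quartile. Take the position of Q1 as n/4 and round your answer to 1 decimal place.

38.5

Cumulative frequencies: 11, 24, 44, 63, 80
n = 80; position = n/4 = 20.
This falls in the class 35 to under 40: L = 35, F = 11, f = 13, h = 5.
Lower quartile ≈ 35 + ((20 − 11) / 13) × 5 = 38.4615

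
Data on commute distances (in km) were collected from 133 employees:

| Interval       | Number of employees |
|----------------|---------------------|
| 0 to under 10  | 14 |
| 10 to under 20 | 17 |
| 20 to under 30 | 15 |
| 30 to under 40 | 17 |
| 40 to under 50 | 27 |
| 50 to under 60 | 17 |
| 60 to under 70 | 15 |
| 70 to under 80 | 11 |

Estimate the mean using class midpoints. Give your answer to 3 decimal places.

Midpoints: 5, 15, 25, 35, 45, 55, 65, 75
Σfm = 14×5 + 17×15 + 15×25 + 17×35 + 27×45 + 17×55 + 15×65 + 11×75 = 5245
n = Σf = 133
Mean = 5245 / 133 = 39.4361

39.436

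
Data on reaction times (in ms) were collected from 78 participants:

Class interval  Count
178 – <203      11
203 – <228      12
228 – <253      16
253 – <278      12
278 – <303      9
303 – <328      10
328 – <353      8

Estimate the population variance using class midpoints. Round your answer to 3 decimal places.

Midpoints: 190.5, 215.5, 240.5, 265.5, 290.5, 315.5, 340.5
n = 78, Σfm = 20209, mean = 259.0897
Σfm² = 5410239.5
Σf(m − x̄)² = Σfm² − (Σfm)²/n = 5410239.5 − 20209²/78 = 174294.8718
Population variance = 174294.8718 / 78 = 2234.5496

2234.550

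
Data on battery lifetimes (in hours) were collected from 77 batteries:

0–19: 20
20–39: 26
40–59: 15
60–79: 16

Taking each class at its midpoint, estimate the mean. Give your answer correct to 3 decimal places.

36.513

Midpoints: 9.5, 29.5, 49.5, 69.5
Σfm = 20×9.5 + 26×29.5 + 15×49.5 + 16×69.5 = 2811.5
n = Σf = 77
Mean = 2811.5 / 77 = 36.5130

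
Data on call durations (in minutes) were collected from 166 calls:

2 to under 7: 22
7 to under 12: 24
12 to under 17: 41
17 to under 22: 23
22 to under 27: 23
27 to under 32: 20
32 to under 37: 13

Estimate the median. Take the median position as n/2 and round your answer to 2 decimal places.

16.51

Cumulative frequencies: 22, 46, 87, 110, 133, 153, 166
n = 166; position = n/2 = 83.
This falls in the class 12 to under 17: L = 12, F = 46, f = 41, h = 5.
Median ≈ 12 + ((83 − 46) / 41) × 5 = 16.5122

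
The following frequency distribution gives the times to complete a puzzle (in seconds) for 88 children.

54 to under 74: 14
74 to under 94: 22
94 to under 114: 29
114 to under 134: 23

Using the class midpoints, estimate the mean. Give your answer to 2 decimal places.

97.86

Midpoints: 64, 84, 104, 124
Σfm = 14×64 + 22×84 + 29×104 + 23×124 = 8612
n = Σf = 88
Mean = 8612 / 88 = 97.8636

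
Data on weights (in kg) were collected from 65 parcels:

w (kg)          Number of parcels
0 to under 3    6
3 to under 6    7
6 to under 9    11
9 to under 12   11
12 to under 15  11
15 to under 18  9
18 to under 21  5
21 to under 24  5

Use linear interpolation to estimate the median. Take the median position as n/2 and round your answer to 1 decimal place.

11.3

Cumulative frequencies: 6, 13, 24, 35, 46, 55, 60, 65
n = 65; position = n/2 = 32.5.
This falls in the class 9 to under 12: L = 9, F = 24, f = 11, h = 3.
Median ≈ 9 + ((32.5 − 24) / 11) × 3 = 11.3182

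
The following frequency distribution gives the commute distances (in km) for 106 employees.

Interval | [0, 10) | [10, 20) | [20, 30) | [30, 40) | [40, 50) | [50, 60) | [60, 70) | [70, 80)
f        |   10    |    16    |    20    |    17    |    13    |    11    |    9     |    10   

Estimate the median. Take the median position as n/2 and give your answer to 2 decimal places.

Cumulative frequencies: 10, 26, 46, 63, 76, 87, 96, 106
n = 106; position = n/2 = 53.
This falls in the class [30, 40): L = 30, F = 46, f = 17, h = 10.
Median ≈ 30 + ((53 − 46) / 17) × 10 = 34.1176

34.12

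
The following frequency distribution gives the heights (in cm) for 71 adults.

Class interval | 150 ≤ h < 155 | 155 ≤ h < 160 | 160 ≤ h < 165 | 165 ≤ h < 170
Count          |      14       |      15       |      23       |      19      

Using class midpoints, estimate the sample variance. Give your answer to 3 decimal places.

29.245

Midpoints: 152.5, 157.5, 162.5, 167.5
n = 71, Σfm = 11417.5, mean = 160.8099
Σfm² = 1838093.75
Σf(m − x̄)² = Σfm² − (Σfm)²/n = 1838093.75 − 11417.5²/71 = 2047.1831
Sample variance = 2047.1831 / 70 = 29.2455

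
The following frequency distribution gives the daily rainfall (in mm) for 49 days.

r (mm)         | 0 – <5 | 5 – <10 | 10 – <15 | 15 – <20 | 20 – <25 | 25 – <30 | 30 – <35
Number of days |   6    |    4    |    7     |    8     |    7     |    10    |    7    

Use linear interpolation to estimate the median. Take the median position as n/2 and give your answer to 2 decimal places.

19.69

Cumulative frequencies: 6, 10, 17, 25, 32, 42, 49
n = 49; position = n/2 = 24.5.
This falls in the class 15 – <20: L = 15, F = 17, f = 8, h = 5.
Median ≈ 15 + ((24.5 − 17) / 8) × 5 = 19.6875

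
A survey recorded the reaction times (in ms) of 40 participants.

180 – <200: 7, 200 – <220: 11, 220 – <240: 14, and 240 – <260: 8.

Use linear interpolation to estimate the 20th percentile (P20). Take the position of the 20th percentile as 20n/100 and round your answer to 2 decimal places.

Cumulative frequencies: 7, 18, 32, 40
n = 40; position = 20n/100 = 8.
This falls in the class 200 – <220: L = 200, F = 7, f = 11, h = 20.
20th percentile ≈ 200 + ((8 − 7) / 11) × 20 = 201.8182

201.82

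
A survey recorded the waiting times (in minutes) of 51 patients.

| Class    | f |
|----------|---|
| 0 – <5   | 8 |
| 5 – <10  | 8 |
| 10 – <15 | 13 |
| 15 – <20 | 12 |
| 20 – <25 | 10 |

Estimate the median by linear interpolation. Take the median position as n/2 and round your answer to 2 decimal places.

Cumulative frequencies: 8, 16, 29, 41, 51
n = 51; position = n/2 = 25.5.
This falls in the class 10 – <15: L = 10, F = 16, f = 13, h = 5.
Median ≈ 10 + ((25.5 − 16) / 13) × 5 = 13.6538

13.65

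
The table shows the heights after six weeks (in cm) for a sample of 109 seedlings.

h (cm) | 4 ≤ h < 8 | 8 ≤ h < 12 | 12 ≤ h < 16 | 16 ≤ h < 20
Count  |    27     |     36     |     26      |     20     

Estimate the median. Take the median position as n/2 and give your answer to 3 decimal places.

Cumulative frequencies: 27, 63, 89, 109
n = 109; position = n/2 = 54.5.
This falls in the class 8 ≤ h < 12: L = 8, F = 27, f = 36, h = 4.
Median ≈ 8 + ((54.5 − 27) / 36) × 4 = 11.0556

11.056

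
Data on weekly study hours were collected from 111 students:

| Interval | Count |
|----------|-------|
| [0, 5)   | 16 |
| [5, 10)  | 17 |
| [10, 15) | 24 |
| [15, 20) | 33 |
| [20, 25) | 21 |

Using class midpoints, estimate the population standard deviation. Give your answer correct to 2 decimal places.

Midpoints: 2.5, 7.5, 12.5, 17.5, 22.5
n = 111, Σfm = 1517.5, mean = 13.6712
Σfm² = 25543.75
Σf(m − x̄)² = Σfm² − (Σfm)²/n = 25543.75 − 1517.5²/111 = 4797.7477
Population variance = 4797.7477 / 111 = 43.2230
Standard deviation = √43.2230 = 6.5744

6.57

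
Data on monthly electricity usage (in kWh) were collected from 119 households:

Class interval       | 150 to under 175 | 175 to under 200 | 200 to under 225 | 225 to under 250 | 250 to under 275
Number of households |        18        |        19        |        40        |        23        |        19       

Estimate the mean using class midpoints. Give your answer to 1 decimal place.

213.8

Midpoints: 162.5, 187.5, 212.5, 237.5, 262.5
Σfm = 18×162.5 + 19×187.5 + 40×212.5 + 23×237.5 + 19×262.5 = 25437.5
n = Σf = 119
Mean = 25437.5 / 119 = 213.7605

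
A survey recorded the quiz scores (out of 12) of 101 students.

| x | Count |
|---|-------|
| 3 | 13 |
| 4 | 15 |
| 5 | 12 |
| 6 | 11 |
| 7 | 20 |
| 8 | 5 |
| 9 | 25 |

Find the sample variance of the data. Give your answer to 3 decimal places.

Values: 3, 4, 5, 6, 7, 8, 9
n = 101, Σfx = 630, mean = 6.2376
Σfx² = 4378
Σf(x − x̄)² = Σfx² − (Σfx)²/n = 4378 − 630²/101 = 448.2970
Sample variance = 448.2970 / 100 = 4.4830

4.483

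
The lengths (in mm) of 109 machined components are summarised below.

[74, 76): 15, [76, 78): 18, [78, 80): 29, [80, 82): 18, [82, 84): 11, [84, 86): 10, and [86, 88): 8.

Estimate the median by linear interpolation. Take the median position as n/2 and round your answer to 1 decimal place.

79.5

Cumulative frequencies: 15, 33, 62, 80, 91, 101, 109
n = 109; position = n/2 = 54.5.
This falls in the class [78, 80): L = 78, F = 33, f = 29, h = 2.
Median ≈ 78 + ((54.5 − 33) / 29) × 2 = 79.4828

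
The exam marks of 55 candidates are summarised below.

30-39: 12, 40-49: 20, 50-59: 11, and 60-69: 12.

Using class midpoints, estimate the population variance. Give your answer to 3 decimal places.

Midpoints: 34.5, 44.5, 54.5, 64.5
n = 55, Σfm = 2677.5, mean = 48.6818
Σfm² = 136483.75
Σf(m − x̄)² = Σfm² − (Σfm)²/n = 136483.75 − 2677.5²/55 = 6138.1818
Population variance = 6138.1818 / 55 = 111.6033

111.603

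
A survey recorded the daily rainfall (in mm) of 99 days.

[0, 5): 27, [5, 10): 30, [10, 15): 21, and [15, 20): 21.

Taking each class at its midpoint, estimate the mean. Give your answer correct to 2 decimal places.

9.32

Midpoints: 2.5, 7.5, 12.5, 17.5
Σfm = 27×2.5 + 30×7.5 + 21×12.5 + 21×17.5 = 922.5
n = Σf = 99
Mean = 922.5 / 99 = 9.3182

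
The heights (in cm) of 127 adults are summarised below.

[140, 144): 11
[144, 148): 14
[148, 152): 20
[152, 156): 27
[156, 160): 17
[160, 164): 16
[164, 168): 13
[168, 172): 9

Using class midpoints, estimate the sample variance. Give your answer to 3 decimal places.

Midpoints: 142, 146, 150, 154, 158, 162, 166, 170
n = 127, Σfm = 19730, mean = 155.3543
Σfm² = 3073180
Σf(m − x̄)² = Σfm² − (Σfm)²/n = 3073180 − 19730²/127 = 8039.0551
Sample variance = 8039.0551 / 126 = 63.8020

63.802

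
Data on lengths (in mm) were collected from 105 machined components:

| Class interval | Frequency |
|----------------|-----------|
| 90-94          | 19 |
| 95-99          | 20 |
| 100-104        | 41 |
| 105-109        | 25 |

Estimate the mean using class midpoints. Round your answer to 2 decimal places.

Midpoints: 92, 97, 102, 107
Σfm = 19×92 + 20×97 + 41×102 + 25×107 = 10545
n = Σf = 105
Mean = 10545 / 105 = 100.4286

100.43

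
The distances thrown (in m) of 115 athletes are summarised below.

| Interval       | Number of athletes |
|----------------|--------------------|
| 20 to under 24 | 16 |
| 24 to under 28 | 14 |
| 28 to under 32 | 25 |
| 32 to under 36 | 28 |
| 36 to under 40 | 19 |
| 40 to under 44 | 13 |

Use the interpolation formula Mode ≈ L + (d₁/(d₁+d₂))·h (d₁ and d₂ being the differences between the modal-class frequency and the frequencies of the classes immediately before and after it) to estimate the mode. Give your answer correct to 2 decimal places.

33.00

Modal class: 32 to under 36 (highest frequency 28).
d₁ = 28 − 25 = 3, d₂ = 28 − 19 = 9
Mode ≈ 32 + (3/(3+9)) × 4 = 32 + 1.0000 = 33.0000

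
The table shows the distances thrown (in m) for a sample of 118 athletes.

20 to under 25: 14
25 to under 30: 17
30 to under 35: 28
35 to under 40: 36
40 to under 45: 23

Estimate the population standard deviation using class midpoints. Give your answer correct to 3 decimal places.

6.335

Midpoints: 22.5, 27.5, 32.5, 37.5, 42.5
n = 118, Σfm = 4020, mean = 34.0678
Σfm² = 141687.5
Σf(m − x̄)² = Σfm² − (Σfm)²/n = 141687.5 − 4020²/118 = 4734.9576
Population variance = 4734.9576 / 118 = 40.1268
Standard deviation = √40.1268 = 6.3346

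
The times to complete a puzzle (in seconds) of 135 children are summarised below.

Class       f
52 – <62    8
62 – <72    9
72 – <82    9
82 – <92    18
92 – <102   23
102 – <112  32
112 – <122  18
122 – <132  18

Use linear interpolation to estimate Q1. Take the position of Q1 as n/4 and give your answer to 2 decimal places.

Cumulative frequencies: 8, 17, 26, 44, 67, 99, 117, 135
n = 135; position = n/4 = 33.75.
This falls in the class 82 – <92: L = 82, F = 26, f = 18, h = 10.
Lower quartile ≈ 82 + ((33.75 − 26) / 18) × 10 = 86.3056

86.31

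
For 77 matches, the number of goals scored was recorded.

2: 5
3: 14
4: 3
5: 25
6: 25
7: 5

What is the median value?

Cumulative frequencies: 5, 19, 22, 47, 72, 77
n = 77, so the median is the value in position (n+1)/2 = 39.
Position 39 falls at value 5.

5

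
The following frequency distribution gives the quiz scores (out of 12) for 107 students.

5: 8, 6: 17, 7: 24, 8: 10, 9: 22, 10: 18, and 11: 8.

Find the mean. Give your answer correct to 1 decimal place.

Values: 5, 6, 7, 8, 9, 10, 11
Σfx = 8×5 + 17×6 + 24×7 + 10×8 + 22×9 + 18×10 + 8×11 = 856
n = Σf = 107
Mean = 856 / 107 = 8.0000

8.0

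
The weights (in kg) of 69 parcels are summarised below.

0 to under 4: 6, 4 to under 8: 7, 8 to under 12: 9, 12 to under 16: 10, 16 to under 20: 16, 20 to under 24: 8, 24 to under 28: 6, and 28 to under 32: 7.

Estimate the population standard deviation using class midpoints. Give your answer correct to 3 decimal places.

Midpoints: 2, 6, 10, 14, 18, 22, 26, 30
n = 69, Σfm = 1114, mean = 16.1449
Σfm² = 22548
Σf(m − x̄)² = Σfm² − (Σfm)²/n = 22548 − 1114²/69 = 4562.5507
Population variance = 4562.5507 / 69 = 66.1239
Standard deviation = √66.1239 = 8.1317

8.132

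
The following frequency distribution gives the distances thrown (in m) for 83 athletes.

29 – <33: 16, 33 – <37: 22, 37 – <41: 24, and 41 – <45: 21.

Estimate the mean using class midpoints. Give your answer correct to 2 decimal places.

37.41

Midpoints: 31, 35, 39, 43
Σfm = 16×31 + 22×35 + 24×39 + 21×43 = 3105
n = Σf = 83
Mean = 3105 / 83 = 37.4096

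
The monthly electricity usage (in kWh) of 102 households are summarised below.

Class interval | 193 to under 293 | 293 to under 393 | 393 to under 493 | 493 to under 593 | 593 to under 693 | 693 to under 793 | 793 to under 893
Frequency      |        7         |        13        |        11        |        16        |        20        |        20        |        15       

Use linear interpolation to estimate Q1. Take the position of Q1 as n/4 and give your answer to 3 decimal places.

443.000

Cumulative frequencies: 7, 20, 31, 47, 67, 87, 102
n = 102; position = n/4 = 25.5.
This falls in the class 393 to under 493: L = 393, F = 20, f = 11, h = 100.
Lower quartile ≈ 393 + ((25.5 − 20) / 11) × 100 = 443.0000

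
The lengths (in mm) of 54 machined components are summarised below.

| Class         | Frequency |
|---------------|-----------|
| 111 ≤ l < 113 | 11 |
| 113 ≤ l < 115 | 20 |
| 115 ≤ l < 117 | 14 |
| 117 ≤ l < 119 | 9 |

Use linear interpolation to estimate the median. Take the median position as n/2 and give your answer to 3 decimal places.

114.600

Cumulative frequencies: 11, 31, 45, 54
n = 54; position = n/2 = 27.
This falls in the class 113 ≤ l < 115: L = 113, F = 11, f = 20, h = 2.
Median ≈ 113 + ((27 − 11) / 20) × 2 = 114.6000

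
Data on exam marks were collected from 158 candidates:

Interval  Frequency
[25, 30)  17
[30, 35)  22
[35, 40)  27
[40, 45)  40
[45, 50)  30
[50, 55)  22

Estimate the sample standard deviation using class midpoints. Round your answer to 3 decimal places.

Midpoints: 27.5, 32.5, 37.5, 42.5, 47.5, 52.5
n = 158, Σfm = 6475, mean = 40.9810
Σfm² = 274637.5
Σf(m − x̄)² = Σfm² − (Σfm)²/n = 274637.5 − 6475²/158 = 9285.4430
Sample variance = 9285.4430 / 157 = 59.1429
Standard deviation = √59.1429 = 7.6904

7.690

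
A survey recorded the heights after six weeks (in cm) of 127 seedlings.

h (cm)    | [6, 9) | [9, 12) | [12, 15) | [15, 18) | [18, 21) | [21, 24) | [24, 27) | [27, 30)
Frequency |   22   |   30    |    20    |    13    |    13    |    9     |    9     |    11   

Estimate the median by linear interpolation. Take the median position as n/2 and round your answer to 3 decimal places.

Cumulative frequencies: 22, 52, 72, 85, 98, 107, 116, 127
n = 127; position = n/2 = 63.5.
This falls in the class [12, 15): L = 12, F = 52, f = 20, h = 3.
Median ≈ 12 + ((63.5 − 52) / 20) × 3 = 13.7250

13.725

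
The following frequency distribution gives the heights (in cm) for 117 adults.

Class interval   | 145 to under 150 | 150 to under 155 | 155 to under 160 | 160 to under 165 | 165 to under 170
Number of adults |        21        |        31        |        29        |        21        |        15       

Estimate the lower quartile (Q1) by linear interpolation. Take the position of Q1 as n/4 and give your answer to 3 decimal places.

Cumulative frequencies: 21, 52, 81, 102, 117
n = 117; position = n/4 = 29.25.
This falls in the class 150 to under 155: L = 150, F = 21, f = 31, h = 5.
Lower quartile ≈ 150 + ((29.25 − 21) / 31) × 5 = 151.3306

151.331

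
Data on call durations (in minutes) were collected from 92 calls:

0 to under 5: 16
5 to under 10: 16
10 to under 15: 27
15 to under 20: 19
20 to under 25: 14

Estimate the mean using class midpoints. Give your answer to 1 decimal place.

Midpoints: 2.5, 7.5, 12.5, 17.5, 22.5
Σfm = 16×2.5 + 16×7.5 + 27×12.5 + 19×17.5 + 14×22.5 = 1145
n = Σf = 92
Mean = 1145 / 92 = 12.4457

12.4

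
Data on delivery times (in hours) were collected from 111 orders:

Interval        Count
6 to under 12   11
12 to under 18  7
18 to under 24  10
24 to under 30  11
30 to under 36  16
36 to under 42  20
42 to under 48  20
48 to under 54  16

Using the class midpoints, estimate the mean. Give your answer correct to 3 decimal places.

33.649

Midpoints: 9, 15, 21, 27, 33, 39, 45, 51
Σfm = 11×9 + 7×15 + 10×21 + 11×27 + 16×33 + 20×39 + 20×45 + 16×51 = 3735
n = Σf = 111
Mean = 3735 / 111 = 33.6486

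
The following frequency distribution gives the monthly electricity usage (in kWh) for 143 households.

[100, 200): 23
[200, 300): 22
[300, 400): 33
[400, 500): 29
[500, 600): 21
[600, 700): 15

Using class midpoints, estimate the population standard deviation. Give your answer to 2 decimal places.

Midpoints: 150, 250, 350, 450, 550, 650
n = 143, Σfm = 54850, mean = 383.5664
Σfm² = 24497500
Σf(m − x̄)² = Σfm² − (Σfm)²/n = 24497500 − 54850²/143 = 3458881.1189
Population variance = 3458881.1189 / 143 = 24187.9799
Standard deviation = √24187.9799 = 155.5249

155.52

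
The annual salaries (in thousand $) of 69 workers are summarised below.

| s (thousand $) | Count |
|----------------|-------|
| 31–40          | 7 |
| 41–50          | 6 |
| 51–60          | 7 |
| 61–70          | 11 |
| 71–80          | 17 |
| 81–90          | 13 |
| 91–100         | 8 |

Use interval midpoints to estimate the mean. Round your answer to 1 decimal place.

Midpoints: 35.5, 45.5, 55.5, 65.5, 75.5, 85.5, 95.5
Σfm = 7×35.5 + 6×45.5 + 7×55.5 + 11×65.5 + 17×75.5 + 13×85.5 + 8×95.5 = 4789.5
n = Σf = 69
Mean = 4789.5 / 69 = 69.4130

69.4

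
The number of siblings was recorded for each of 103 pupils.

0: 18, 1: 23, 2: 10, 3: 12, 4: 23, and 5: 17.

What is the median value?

3

Cumulative frequencies: 18, 41, 51, 63, 86, 103
n = 103, so the median is the value in position (n+1)/2 = 52.
Position 52 falls at value 3.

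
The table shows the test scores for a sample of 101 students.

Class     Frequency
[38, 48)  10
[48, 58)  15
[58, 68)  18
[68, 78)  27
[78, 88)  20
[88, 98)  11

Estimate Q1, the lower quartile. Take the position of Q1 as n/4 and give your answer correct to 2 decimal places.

58.14

Cumulative frequencies: 10, 25, 43, 70, 90, 101
n = 101; position = n/4 = 25.25.
This falls in the class [58, 68): L = 58, F = 25, f = 18, h = 10.
Lower quartile ≈ 58 + ((25.25 − 25) / 18) × 10 = 58.1389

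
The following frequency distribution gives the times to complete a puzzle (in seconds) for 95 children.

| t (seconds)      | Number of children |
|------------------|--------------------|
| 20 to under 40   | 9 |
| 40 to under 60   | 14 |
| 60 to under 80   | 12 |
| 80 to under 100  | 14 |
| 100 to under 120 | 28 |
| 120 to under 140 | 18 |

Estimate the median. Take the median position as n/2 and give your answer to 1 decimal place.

Cumulative frequencies: 9, 23, 35, 49, 77, 95
n = 95; position = n/2 = 47.5.
This falls in the class 80 to under 100: L = 80, F = 35, f = 14, h = 20.
Median ≈ 80 + ((47.5 − 35) / 14) × 20 = 97.8571

97.9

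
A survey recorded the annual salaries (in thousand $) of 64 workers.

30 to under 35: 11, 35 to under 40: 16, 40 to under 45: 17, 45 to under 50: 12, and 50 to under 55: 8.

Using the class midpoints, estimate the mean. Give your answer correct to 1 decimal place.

41.7

Midpoints: 32.5, 37.5, 42.5, 47.5, 52.5
Σfm = 11×32.5 + 16×37.5 + 17×42.5 + 12×47.5 + 8×52.5 = 2670
n = Σf = 64
Mean = 2670 / 64 = 41.7188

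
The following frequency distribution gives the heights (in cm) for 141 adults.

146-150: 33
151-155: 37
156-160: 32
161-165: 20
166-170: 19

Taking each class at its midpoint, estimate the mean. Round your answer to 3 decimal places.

Midpoints: 148, 153, 158, 163, 168
Σfm = 33×148 + 37×153 + 32×158 + 20×163 + 19×168 = 22053
n = Σf = 141
Mean = 22053 / 141 = 156.4043

156.404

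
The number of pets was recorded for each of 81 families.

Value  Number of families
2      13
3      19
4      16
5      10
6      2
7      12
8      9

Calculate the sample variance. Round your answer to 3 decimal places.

4.003

Values: 2, 3, 4, 5, 6, 7, 8
n = 81, Σfx = 365, mean = 4.5062
Σfx² = 1965
Σf(x − x̄)² = Σfx² − (Σfx)²/n = 1965 − 365²/81 = 320.2469
Sample variance = 320.2469 / 80 = 4.0031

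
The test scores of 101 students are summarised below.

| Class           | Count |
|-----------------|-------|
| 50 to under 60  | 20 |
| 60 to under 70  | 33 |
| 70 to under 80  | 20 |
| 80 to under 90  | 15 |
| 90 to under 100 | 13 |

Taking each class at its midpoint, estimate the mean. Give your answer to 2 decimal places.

Midpoints: 55, 65, 75, 85, 95
Σfm = 20×55 + 33×65 + 20×75 + 15×85 + 13×95 = 7255
n = Σf = 101
Mean = 7255 / 101 = 71.8317

71.83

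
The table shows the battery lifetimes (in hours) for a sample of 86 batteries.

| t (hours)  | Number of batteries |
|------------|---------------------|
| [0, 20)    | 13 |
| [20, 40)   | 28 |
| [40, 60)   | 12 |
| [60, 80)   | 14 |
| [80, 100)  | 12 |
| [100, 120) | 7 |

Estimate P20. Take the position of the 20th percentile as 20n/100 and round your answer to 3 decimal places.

23.000

Cumulative frequencies: 13, 41, 53, 67, 79, 86
n = 86; position = 20n/100 = 17.2.
This falls in the class [20, 40): L = 20, F = 13, f = 28, h = 20.
20th percentile ≈ 20 + ((17.2 − 13) / 28) × 20 = 23.0000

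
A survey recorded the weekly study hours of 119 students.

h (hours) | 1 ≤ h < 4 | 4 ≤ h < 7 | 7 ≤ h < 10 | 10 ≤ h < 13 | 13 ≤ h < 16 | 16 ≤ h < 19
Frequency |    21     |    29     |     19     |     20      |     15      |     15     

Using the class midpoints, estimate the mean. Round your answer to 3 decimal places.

Midpoints: 2.5, 5.5, 8.5, 11.5, 14.5, 17.5
Σfm = 21×2.5 + 29×5.5 + 19×8.5 + 20×11.5 + 15×14.5 + 15×17.5 = 1083.5
n = Σf = 119
Mean = 1083.5 / 119 = 9.1050

9.105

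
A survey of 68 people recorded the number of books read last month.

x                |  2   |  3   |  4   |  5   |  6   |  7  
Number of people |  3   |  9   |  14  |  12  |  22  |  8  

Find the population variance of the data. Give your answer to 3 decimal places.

Values: 2, 3, 4, 5, 6, 7
n = 68, Σfx = 337, mean = 4.9559
Σfx² = 1801
Σf(x − x̄)² = Σfx² − (Σfx)²/n = 1801 − 337²/68 = 130.8676
Population variance = 130.8676 / 68 = 1.9245

1.925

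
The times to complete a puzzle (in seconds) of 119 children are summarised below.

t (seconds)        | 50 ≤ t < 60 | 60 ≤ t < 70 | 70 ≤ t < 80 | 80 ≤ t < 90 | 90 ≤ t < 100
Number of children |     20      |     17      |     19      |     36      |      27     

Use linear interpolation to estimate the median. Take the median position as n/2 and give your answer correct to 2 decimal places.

80.97

Cumulative frequencies: 20, 37, 56, 92, 119
n = 119; position = n/2 = 59.5.
This falls in the class 80 ≤ t < 90: L = 80, F = 56, f = 36, h = 10.
Median ≈ 80 + ((59.5 − 56) / 36) × 10 = 80.9722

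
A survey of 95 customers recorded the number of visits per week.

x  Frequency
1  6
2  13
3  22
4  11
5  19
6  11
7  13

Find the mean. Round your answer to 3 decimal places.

4.147

Values: 1, 2, 3, 4, 5, 6, 7
Σfx = 6×1 + 13×2 + 22×3 + 11×4 + 19×5 + 11×6 + 13×7 = 394
n = Σf = 95
Mean = 394 / 95 = 4.1474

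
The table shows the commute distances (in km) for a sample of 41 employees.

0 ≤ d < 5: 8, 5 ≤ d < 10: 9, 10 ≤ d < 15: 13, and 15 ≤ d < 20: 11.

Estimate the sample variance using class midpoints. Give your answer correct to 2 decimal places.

29.51

Midpoints: 2.5, 7.5, 12.5, 17.5
n = 41, Σfm = 442.5, mean = 10.7927
Σfm² = 5956.25
Σf(m − x̄)² = Σfm² − (Σfm)²/n = 5956.25 − 442.5²/41 = 1180.4878
Sample variance = 1180.4878 / 40 = 29.5122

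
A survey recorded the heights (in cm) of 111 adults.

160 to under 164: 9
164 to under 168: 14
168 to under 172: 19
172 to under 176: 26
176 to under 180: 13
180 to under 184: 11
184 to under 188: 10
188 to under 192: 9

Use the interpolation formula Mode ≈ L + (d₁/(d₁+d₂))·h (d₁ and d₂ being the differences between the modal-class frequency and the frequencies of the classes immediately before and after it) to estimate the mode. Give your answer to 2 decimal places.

Modal class: 172 to under 176 (highest frequency 26).
d₁ = 26 − 19 = 7, d₂ = 26 − 13 = 13
Mode ≈ 172 + (7/(7+13)) × 4 = 172 + 1.4000 = 173.4000

173.40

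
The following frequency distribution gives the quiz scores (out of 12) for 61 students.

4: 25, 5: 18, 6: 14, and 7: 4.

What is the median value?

Cumulative frequencies: 25, 43, 57, 61
n = 61, so the median is the value in position (n+1)/2 = 31.
Position 31 falls at value 5.

5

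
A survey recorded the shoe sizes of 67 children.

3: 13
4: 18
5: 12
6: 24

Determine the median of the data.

Cumulative frequencies: 13, 31, 43, 67
n = 67, so the median is the value in position (n+1)/2 = 34.
Position 34 falls at value 5.

5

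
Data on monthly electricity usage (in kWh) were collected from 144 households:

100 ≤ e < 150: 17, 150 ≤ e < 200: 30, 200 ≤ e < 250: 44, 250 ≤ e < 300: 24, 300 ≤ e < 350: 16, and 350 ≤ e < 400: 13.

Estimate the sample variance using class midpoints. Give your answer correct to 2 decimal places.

Midpoints: 125, 175, 225, 275, 325, 375
n = 144, Σfm = 33950, mean = 235.7639
Σfm² = 8745000
Σf(m − x̄)² = Σfm² − (Σfm)²/n = 8745000 − 33950²/144 = 740815.9722
Sample variance = 740815.9722 / 143 = 5180.5313

5180.53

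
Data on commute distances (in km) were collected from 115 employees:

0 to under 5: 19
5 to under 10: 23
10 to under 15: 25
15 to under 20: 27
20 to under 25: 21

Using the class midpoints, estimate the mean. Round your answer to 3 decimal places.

Midpoints: 2.5, 7.5, 12.5, 17.5, 22.5
Σfm = 19×2.5 + 23×7.5 + 25×12.5 + 27×17.5 + 21×22.5 = 1477.5
n = Σf = 115
Mean = 1477.5 / 115 = 12.8478

12.848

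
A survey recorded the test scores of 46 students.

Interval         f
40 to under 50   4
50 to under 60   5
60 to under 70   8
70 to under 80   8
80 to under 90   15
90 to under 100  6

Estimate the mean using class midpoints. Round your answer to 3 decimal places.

74.348

Midpoints: 45, 55, 65, 75, 85, 95
Σfm = 4×45 + 5×55 + 8×65 + 8×75 + 15×85 + 6×95 = 3420
n = Σf = 46
Mean = 3420 / 46 = 74.3478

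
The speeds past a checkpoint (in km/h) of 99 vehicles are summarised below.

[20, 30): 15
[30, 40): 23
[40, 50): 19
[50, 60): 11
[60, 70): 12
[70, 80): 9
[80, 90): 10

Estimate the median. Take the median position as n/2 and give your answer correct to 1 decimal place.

Cumulative frequencies: 15, 38, 57, 68, 80, 89, 99
n = 99; position = n/2 = 49.5.
This falls in the class [40, 50): L = 40, F = 38, f = 19, h = 10.
Median ≈ 40 + ((49.5 − 38) / 19) × 10 = 46.0526

46.1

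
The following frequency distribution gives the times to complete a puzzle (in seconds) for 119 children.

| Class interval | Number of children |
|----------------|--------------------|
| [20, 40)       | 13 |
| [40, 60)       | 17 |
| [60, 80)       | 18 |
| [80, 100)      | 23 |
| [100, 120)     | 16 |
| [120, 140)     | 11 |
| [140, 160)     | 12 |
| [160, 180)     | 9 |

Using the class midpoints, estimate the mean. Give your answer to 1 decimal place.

93.2

Midpoints: 30, 50, 70, 90, 110, 130, 150, 170
Σfm = 13×30 + 17×50 + 18×70 + 23×90 + 16×110 + 11×130 + 12×150 + 9×170 = 11090
n = Σf = 119
Mean = 11090 / 119 = 93.1933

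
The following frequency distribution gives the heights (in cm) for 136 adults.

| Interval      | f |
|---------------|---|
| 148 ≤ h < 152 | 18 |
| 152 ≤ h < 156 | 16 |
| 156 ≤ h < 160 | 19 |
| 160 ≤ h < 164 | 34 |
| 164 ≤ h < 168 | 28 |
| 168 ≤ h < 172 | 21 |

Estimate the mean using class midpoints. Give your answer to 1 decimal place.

161.0

Midpoints: 150, 154, 158, 162, 166, 170
Σfm = 18×150 + 16×154 + 19×158 + 34×162 + 28×166 + 21×170 = 21892
n = Σf = 136
Mean = 21892 / 136 = 160.9706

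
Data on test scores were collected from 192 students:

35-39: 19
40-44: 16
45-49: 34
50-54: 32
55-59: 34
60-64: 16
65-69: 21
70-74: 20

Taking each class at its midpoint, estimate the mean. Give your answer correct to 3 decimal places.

Midpoints: 37, 42, 47, 52, 57, 62, 67, 72
Σfm = 19×37 + 16×42 + 34×47 + 32×52 + 34×57 + 16×62 + 21×67 + 20×72 = 10414
n = Σf = 192
Mean = 10414 / 192 = 54.2396

54.240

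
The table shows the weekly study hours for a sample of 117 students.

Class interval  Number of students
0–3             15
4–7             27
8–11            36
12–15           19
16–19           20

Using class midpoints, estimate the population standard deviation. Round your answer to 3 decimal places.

Midpoints: 1.5, 5.5, 9.5, 13.5, 17.5
n = 117, Σfm = 1119.5, mean = 9.5684
Σfm² = 13687.25
Σf(m − x̄)² = Σfm² − (Σfm)²/n = 13687.25 − 1119.5²/117 = 2975.4530
Population variance = 2975.4530 / 117 = 25.4312
Standard deviation = √25.4312 = 5.0429

5.043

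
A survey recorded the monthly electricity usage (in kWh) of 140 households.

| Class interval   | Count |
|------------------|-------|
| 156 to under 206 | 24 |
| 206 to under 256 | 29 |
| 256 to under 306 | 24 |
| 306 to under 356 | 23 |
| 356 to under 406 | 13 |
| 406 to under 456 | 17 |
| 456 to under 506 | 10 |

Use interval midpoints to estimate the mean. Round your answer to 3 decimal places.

Midpoints: 181, 231, 281, 331, 381, 431, 481
Σfm = 24×181 + 29×231 + 24×281 + 23×331 + 13×381 + 17×431 + 10×481 = 42490
n = Σf = 140
Mean = 42490 / 140 = 303.5000

303.500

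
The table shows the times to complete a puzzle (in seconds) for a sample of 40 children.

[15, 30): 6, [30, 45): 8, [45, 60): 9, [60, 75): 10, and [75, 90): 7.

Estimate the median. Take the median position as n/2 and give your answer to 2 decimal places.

55.00

Cumulative frequencies: 6, 14, 23, 33, 40
n = 40; position = n/2 = 20.
This falls in the class [45, 60): L = 45, F = 14, f = 9, h = 15.
Median ≈ 45 + ((20 − 14) / 9) × 15 = 55.0000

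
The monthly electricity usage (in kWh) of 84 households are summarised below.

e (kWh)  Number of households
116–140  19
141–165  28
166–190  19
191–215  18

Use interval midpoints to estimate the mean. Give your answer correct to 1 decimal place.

Midpoints: 128, 153, 178, 203
Σfm = 19×128 + 28×153 + 19×178 + 18×203 = 13752
n = Σf = 84
Mean = 13752 / 84 = 163.7143

163.7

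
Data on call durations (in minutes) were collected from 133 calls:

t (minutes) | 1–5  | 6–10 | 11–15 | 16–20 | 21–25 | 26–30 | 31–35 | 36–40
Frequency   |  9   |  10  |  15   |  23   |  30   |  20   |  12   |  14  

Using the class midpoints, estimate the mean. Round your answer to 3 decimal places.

Midpoints: 3, 8, 13, 18, 23, 28, 33, 38
Σfm = 9×3 + 10×8 + 15×13 + 23×18 + 30×23 + 20×28 + 12×33 + 14×38 = 2894
n = Σf = 133
Mean = 2894 / 133 = 21.7594

21.759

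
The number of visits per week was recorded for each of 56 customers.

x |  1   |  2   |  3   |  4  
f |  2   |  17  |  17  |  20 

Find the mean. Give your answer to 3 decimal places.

Values: 1, 2, 3, 4
Σfx = 2×1 + 17×2 + 17×3 + 20×4 = 167
n = Σf = 56
Mean = 167 / 56 = 2.9821

2.982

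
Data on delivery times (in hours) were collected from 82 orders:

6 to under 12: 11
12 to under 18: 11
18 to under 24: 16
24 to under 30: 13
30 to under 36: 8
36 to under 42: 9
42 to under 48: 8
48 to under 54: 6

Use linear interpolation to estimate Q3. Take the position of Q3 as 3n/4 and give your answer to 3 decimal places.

37.667

Cumulative frequencies: 11, 22, 38, 51, 59, 68, 76, 82
n = 82; position = 3n/4 = 61.5.
This falls in the class 36 to under 42: L = 36, F = 59, f = 9, h = 6.
Upper quartile ≈ 36 + ((61.5 − 59) / 9) × 6 = 37.6667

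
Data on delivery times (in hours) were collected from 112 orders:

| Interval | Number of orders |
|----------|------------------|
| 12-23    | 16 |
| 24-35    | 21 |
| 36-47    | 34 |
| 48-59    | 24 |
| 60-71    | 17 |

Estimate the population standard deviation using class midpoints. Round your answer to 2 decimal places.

15.08

Midpoints: 17.5, 29.5, 41.5, 53.5, 65.5
n = 112, Σfm = 4708, mean = 42.0357
Σfm² = 223360
Σf(m − x̄)² = Σfm² − (Σfm)²/n = 223360 − 4708²/112 = 25455.8571
Population variance = 25455.8571 / 112 = 227.2844
Standard deviation = √227.2844 = 15.0760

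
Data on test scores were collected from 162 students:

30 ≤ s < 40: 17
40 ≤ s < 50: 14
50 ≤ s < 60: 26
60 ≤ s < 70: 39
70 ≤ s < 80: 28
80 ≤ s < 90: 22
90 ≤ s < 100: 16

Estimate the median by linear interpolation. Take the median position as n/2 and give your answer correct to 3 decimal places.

66.154

Cumulative frequencies: 17, 31, 57, 96, 124, 146, 162
n = 162; position = n/2 = 81.
This falls in the class 60 ≤ s < 70: L = 60, F = 57, f = 39, h = 10.
Median ≈ 60 + ((81 − 57) / 39) × 10 = 66.1538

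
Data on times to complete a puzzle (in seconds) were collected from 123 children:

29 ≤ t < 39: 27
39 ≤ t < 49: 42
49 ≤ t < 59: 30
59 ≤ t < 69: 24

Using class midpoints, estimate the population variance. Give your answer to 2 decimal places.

107.20

Midpoints: 34, 44, 54, 64
n = 123, Σfm = 5922, mean = 48.1463
Σfm² = 298308
Σf(m − x̄)² = Σfm² − (Σfm)²/n = 298308 − 5922²/123 = 13185.3659
Population variance = 13185.3659 / 123 = 107.1981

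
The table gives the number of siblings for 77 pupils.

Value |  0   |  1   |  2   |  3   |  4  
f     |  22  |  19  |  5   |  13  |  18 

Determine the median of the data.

Cumulative frequencies: 22, 41, 46, 59, 77
n = 77, so the median is the value in position (n+1)/2 = 39.
Position 39 falls at value 1.

1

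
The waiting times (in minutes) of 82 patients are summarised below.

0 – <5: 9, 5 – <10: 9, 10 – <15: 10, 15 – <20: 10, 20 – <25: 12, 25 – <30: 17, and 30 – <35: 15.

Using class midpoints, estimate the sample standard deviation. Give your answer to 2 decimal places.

10.03

Midpoints: 2.5, 7.5, 12.5, 17.5, 22.5, 27.5, 32.5
n = 82, Σfm = 1615, mean = 19.6951
Σfm² = 39962.5
Σf(m − x̄)² = Σfm² − (Σfm)²/n = 39962.5 − 1615²/82 = 8154.8780
Sample variance = 8154.8780 / 81 = 100.6775
Standard deviation = √100.6775 = 10.0338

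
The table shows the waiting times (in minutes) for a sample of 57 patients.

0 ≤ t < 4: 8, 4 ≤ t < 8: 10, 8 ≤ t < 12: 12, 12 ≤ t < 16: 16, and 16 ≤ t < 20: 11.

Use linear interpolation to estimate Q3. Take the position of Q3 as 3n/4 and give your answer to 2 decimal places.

15.19

Cumulative frequencies: 8, 18, 30, 46, 57
n = 57; position = 3n/4 = 42.75.
This falls in the class 12 ≤ t < 16: L = 12, F = 30, f = 16, h = 4.
Upper quartile ≈ 12 + ((42.75 − 30) / 16) × 4 = 15.1875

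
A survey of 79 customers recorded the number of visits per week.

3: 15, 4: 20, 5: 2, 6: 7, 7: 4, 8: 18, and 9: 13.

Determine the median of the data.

Cumulative frequencies: 15, 35, 37, 44, 48, 66, 79
n = 79, so the median is the value in position (n+1)/2 = 40.
Position 40 falls at value 6.

6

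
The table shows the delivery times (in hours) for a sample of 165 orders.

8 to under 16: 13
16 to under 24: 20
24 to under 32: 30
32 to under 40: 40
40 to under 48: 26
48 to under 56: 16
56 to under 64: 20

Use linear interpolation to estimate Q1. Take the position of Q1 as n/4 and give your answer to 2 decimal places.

26.20

Cumulative frequencies: 13, 33, 63, 103, 129, 145, 165
n = 165; position = n/4 = 41.25.
This falls in the class 24 to under 32: L = 24, F = 33, f = 30, h = 8.
Lower quartile ≈ 24 + ((41.25 − 33) / 30) × 8 = 26.2000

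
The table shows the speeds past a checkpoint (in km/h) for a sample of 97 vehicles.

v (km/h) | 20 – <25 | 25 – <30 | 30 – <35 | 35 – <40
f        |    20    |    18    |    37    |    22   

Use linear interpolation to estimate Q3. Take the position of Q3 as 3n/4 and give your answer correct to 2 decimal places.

34.70

Cumulative frequencies: 20, 38, 75, 97
n = 97; position = 3n/4 = 72.75.
This falls in the class 30 – <35: L = 30, F = 38, f = 37, h = 5.
Upper quartile ≈ 30 + ((72.75 − 38) / 37) × 5 = 34.6959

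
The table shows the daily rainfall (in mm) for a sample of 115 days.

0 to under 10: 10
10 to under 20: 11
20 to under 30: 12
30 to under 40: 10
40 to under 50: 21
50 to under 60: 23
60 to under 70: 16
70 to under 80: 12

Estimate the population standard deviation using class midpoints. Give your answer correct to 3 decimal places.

21.054

Midpoints: 5, 15, 25, 35, 45, 55, 65, 75
n = 115, Σfm = 5015, mean = 43.6087
Σfm² = 269675
Σf(m − x̄)² = Σfm² − (Σfm)²/n = 269675 − 5015²/115 = 50977.3913
Population variance = 50977.3913 / 115 = 443.2817
Standard deviation = √443.2817 = 21.0543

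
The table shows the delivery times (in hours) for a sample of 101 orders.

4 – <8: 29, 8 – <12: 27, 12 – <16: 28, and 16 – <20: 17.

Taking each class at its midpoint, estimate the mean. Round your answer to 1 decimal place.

Midpoints: 6, 10, 14, 18
Σfm = 29×6 + 27×10 + 28×14 + 17×18 = 1142
n = Σf = 101
Mean = 1142 / 101 = 11.3069

11.3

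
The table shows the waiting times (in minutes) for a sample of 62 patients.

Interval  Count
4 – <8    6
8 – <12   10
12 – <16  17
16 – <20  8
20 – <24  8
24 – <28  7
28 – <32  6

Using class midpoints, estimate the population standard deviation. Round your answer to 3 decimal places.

Midpoints: 6, 10, 14, 18, 22, 26, 30
n = 62, Σfm = 1056, mean = 17.0323
Σfm² = 21144
Σf(m − x̄)² = Σfm² − (Σfm)²/n = 21144 − 1056²/62 = 3157.9355
Population variance = 3157.9355 / 62 = 50.9344
Standard deviation = √50.9344 = 7.1368

7.137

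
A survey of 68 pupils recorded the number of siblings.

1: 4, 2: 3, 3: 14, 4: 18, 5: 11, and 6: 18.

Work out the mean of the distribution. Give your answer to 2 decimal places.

4.22

Values: 1, 2, 3, 4, 5, 6
Σfx = 4×1 + 3×2 + 14×3 + 18×4 + 11×5 + 18×6 = 287
n = Σf = 68
Mean = 287 / 68 = 4.2206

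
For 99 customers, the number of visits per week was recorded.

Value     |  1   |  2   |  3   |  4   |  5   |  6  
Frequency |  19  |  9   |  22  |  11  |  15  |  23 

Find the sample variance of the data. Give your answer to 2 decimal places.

Values: 1, 2, 3, 4, 5, 6
n = 99, Σfx = 360, mean = 3.6364
Σfx² = 1632
Σf(x − x̄)² = Σfx² − (Σfx)²/n = 1632 − 360²/99 = 322.9091
Sample variance = 322.9091 / 98 = 3.2950

3.29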